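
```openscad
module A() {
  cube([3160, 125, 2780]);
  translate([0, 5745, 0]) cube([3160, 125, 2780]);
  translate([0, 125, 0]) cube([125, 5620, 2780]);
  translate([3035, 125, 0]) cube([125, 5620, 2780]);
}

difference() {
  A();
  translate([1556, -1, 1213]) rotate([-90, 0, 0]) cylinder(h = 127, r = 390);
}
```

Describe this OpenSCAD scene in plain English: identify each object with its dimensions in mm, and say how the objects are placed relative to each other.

A is the wall frame of a small rectangular building: four walls, each 2780 mm tall and 125 mm thick, enclosing a footprint 3160 mm (x) by 5870 mm (y) outside-to-outside, with no floor or roof. The front and back walls (the −y and +y sides) span the full width; the two side walls fit between them.

The house frame has a circular hole of radius 390 mm through its front wall, centred at (x = 1556, z = 1213).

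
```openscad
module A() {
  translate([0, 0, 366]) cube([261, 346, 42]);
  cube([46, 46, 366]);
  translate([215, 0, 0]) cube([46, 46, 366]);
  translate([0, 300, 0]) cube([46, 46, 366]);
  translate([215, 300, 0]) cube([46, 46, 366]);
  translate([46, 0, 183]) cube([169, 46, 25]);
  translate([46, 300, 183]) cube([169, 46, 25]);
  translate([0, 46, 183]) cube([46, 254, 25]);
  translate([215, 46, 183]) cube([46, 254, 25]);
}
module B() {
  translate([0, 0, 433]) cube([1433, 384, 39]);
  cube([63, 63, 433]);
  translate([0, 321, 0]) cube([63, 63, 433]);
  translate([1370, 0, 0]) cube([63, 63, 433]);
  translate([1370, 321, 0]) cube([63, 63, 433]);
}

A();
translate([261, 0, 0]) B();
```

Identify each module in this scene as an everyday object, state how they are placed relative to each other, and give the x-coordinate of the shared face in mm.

A is a stool. B is a bench. The bench is against the stool's +x side, with their −y faces flush. The x-coordinate of the shared face is 261 mm.

The stool's +x face and the bench's −x face are both at x = 261 mm.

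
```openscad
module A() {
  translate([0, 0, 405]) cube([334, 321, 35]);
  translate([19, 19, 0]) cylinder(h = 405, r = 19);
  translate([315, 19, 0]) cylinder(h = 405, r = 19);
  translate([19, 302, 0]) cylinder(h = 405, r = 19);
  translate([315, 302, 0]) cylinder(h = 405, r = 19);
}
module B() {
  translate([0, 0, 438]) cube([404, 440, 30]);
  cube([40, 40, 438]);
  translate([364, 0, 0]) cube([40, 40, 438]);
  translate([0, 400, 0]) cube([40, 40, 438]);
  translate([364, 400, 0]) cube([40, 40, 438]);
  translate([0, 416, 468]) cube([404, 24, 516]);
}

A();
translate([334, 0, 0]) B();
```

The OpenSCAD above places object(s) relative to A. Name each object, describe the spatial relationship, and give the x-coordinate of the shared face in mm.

The stool's +x face and the chair's −x face are both at x = 334 mm.

A is a stool. B is a chair. The chair is against the stool's +x side, with their −y faces flush. The x-coordinate of the shared face is 334 mm.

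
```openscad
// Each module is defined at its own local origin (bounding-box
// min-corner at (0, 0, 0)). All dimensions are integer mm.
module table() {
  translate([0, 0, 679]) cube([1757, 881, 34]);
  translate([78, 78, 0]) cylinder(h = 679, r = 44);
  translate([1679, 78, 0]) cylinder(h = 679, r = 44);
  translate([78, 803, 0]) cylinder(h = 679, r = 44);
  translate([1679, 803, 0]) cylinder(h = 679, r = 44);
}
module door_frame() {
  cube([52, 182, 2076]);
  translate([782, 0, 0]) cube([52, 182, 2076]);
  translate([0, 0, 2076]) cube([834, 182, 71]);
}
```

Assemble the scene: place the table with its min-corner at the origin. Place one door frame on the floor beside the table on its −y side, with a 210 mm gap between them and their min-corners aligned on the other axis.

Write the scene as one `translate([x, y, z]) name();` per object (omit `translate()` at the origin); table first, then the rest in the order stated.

table();
translate([0, -392, 0]) door_frame();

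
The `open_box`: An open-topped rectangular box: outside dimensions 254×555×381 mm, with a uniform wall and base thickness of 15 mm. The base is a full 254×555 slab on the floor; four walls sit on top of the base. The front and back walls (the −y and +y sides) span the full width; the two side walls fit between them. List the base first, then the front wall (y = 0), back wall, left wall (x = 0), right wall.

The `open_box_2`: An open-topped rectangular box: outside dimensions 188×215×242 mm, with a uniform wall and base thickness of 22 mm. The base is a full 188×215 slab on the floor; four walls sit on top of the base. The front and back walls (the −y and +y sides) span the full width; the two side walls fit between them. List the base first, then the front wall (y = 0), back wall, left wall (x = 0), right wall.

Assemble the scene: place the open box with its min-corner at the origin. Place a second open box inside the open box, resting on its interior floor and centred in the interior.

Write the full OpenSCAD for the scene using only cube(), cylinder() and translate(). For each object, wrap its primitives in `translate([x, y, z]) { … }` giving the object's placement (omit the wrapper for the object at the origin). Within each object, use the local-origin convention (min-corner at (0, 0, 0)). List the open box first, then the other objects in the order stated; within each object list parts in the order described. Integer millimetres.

cube([254, 555, 15]);
translate([0, 0, 15]) cube([254, 15, 366]);
translate([0, 540, 15]) cube([254, 15, 366]);
translate([0, 15, 15]) cube([15, 525, 366]);
translate([239, 15, 15]) cube([15, 525, 366]);
translate([33, 170, 15]) {
  cube([188, 215, 22]);
  translate([0, 0, 22]) cube([188, 22, 220]);
  translate([0, 193, 22]) cube([188, 22, 220]);
  translate([0, 22, 22]) cube([22, 171, 220]);
  translate([166, 22, 22]) cube([22, 171, 220]);
}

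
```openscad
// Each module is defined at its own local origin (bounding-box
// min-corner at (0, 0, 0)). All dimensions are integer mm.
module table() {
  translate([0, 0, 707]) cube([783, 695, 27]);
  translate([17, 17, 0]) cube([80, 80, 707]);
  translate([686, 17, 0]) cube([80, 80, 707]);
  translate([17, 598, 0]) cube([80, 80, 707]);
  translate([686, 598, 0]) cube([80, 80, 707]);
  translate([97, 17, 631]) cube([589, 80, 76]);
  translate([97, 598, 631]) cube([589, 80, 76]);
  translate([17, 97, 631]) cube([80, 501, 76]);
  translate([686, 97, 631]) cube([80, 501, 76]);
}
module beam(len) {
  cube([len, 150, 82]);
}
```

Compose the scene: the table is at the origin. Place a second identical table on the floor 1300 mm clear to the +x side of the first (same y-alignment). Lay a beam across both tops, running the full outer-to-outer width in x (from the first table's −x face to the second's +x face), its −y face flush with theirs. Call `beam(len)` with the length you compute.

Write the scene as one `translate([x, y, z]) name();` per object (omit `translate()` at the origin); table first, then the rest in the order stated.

table();
translate([2083, 0, 0]) table();
translate([0, 0, 734]) beam(2866);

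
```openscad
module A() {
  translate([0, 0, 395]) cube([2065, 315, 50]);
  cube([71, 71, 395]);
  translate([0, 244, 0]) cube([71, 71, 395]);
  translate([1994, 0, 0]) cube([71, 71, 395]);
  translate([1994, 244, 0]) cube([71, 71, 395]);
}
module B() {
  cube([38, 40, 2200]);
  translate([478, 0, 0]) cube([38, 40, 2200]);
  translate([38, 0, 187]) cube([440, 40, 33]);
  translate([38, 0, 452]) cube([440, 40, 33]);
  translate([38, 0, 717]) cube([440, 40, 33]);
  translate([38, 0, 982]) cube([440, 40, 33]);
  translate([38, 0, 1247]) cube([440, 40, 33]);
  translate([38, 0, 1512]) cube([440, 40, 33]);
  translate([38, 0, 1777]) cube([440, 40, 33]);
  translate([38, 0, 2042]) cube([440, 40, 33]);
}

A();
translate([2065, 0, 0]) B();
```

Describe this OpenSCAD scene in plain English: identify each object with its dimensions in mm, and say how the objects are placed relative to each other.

A is a long wooden bench with a 2065 mm (x) × 315 mm (y) seat, 50 mm thick, its top surface 445 mm above the floor. Four 71 mm square legs at the seat corners, flush with the edges, run from z = 0 to the seat underside.

B is a straight ladder. Two 38×40 mm vertical rails, 2200 mm tall, stand 516 mm apart (outside-to-outside) with their front faces coplanar on the −y side. 8 rungs, each 40 mm deep and 33 mm tall, span between the inner faces of the rails, front faces flush with the rails. The lowest rung's underside is at z = 187 mm and rungs are spaced 265 mm apart (underside to underside).

The ladder is against the bench's +x side, with their −y faces flush.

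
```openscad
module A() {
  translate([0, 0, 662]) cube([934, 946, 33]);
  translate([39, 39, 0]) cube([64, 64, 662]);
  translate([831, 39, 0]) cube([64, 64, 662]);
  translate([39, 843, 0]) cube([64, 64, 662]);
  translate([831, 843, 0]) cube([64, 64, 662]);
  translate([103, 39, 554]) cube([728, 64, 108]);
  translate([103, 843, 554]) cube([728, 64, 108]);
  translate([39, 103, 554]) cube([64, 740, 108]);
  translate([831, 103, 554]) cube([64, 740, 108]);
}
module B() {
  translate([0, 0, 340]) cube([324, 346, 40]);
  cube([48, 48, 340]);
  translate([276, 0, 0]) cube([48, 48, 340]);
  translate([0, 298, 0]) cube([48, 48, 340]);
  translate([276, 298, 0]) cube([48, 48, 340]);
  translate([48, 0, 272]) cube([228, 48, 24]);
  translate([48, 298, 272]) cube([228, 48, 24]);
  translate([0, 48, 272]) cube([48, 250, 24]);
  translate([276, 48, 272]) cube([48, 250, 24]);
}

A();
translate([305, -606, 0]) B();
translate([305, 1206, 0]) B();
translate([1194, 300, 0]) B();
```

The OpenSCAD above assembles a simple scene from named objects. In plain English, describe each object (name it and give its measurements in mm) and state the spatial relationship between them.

A is a table: top 934 mm (x) × 946 mm (y), 33 mm thick, upper face at z = 695 mm, on four 64×64 mm square legs, each inset 39 mm from the nearest pair of top edges, running from z = 0 to the bottom of the top. Four apron rails, 64 mm thick and 108 mm tall, run between adjacent legs with their top edges flush with the underside of the top and their outer faces flush with the legs' outer faces.

B is a four-legged stool. The seat is 324×346 mm, 40 mm thick, top at z = 380 mm. It stands on four square legs, each 48×48 mm in cross-section, from z = 0 to the seat underside, each flush with a corner of the seat. Four stretchers, 48 mm wide and 24 mm tall, connect adjacent legs with their undersides at z = 272 mm, each running between the inner faces of the legs it joins and aligned with the legs' outer faces on the other axis.

Three stools sit around the table at the −y, +y, +x sides.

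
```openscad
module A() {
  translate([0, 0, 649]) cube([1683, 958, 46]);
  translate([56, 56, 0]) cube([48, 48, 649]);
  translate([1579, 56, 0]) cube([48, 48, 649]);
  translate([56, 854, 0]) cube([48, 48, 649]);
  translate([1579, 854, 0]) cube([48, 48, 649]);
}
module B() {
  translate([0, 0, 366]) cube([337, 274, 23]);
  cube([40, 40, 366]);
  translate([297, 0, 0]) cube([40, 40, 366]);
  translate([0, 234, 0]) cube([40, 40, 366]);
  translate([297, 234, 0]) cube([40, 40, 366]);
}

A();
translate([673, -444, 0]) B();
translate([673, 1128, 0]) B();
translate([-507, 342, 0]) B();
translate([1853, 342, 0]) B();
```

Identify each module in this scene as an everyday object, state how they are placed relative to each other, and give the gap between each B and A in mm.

Each stool's nearest face is 170 mm from the table's bounding box.

A is a table. B is a stool. Four stools sit around the table at the −y, +y, −x, +x sides. The gap between each stool and the table is 170 mm.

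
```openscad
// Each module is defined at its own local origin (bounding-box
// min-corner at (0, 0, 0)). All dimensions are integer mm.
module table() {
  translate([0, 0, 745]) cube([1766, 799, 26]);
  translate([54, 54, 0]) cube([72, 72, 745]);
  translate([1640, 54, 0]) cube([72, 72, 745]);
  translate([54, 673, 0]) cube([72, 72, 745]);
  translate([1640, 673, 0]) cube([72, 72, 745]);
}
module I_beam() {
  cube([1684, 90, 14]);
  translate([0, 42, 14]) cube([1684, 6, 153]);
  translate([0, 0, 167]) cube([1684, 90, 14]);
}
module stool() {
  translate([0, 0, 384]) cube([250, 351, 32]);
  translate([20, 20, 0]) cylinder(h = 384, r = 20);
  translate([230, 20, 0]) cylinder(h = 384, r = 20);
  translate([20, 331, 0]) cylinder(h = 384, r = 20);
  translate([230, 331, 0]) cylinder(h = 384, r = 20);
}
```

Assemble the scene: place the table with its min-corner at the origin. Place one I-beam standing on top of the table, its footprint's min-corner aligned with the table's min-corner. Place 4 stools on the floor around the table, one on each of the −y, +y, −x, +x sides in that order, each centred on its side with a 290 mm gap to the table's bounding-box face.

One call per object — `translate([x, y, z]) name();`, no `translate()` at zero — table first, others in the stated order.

table();
translate([0, 0, 771]) I_beam();
translate([758, -641, 0]) stool();
translate([758, 1089, 0]) stool();
translate([-540, 224, 0]) stool();
translate([2056, 224, 0]) stool();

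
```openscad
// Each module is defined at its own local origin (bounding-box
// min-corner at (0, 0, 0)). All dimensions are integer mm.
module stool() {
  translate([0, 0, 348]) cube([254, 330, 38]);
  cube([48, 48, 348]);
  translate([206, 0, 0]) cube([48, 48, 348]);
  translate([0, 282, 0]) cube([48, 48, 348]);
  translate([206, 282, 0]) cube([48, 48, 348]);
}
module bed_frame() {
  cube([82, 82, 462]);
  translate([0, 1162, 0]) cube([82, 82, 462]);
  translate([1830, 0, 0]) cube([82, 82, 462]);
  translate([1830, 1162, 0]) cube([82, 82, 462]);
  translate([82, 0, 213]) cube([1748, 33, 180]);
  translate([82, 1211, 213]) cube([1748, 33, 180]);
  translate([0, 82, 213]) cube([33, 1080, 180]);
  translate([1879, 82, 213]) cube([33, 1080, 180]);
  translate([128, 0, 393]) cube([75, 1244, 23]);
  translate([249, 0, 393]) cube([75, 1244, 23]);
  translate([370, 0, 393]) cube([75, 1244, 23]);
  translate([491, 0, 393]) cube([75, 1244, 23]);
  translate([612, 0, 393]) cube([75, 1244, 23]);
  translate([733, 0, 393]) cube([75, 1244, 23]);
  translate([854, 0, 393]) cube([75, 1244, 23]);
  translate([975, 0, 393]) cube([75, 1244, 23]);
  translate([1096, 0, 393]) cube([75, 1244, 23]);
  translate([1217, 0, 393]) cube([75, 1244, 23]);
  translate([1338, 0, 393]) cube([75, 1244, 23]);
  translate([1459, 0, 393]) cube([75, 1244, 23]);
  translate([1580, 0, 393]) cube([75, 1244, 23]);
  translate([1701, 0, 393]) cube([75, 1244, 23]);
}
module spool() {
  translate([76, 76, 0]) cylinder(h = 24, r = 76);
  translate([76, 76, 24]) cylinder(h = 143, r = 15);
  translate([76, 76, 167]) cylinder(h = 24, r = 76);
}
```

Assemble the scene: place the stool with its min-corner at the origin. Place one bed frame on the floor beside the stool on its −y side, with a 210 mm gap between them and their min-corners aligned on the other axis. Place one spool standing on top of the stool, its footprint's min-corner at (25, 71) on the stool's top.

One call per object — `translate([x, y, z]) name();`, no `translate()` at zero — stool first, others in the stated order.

stool();
translate([0, -1454, 0]) bed_frame();
translate([25, 71, 386]) spool();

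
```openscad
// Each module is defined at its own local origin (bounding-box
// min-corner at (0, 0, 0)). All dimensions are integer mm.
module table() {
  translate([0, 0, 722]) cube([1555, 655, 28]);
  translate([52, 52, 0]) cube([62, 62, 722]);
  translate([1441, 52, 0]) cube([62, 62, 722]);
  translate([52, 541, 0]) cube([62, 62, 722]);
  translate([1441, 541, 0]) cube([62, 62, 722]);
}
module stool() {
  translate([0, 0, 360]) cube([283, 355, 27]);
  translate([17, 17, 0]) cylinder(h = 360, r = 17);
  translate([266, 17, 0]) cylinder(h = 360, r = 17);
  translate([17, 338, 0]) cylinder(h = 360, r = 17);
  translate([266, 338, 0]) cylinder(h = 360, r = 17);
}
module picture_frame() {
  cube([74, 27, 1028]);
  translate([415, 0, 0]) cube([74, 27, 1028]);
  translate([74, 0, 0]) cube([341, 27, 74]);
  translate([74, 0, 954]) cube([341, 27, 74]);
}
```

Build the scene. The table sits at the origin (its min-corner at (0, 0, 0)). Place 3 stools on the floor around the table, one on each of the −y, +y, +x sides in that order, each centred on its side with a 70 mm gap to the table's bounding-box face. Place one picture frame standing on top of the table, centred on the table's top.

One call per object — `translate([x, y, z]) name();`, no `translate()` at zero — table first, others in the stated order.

table();
translate([636, -425, 0]) stool();
translate([636, 725, 0]) stool();
translate([1625, 150, 0]) stool();
translate([533, 314, 750]) picture_frame();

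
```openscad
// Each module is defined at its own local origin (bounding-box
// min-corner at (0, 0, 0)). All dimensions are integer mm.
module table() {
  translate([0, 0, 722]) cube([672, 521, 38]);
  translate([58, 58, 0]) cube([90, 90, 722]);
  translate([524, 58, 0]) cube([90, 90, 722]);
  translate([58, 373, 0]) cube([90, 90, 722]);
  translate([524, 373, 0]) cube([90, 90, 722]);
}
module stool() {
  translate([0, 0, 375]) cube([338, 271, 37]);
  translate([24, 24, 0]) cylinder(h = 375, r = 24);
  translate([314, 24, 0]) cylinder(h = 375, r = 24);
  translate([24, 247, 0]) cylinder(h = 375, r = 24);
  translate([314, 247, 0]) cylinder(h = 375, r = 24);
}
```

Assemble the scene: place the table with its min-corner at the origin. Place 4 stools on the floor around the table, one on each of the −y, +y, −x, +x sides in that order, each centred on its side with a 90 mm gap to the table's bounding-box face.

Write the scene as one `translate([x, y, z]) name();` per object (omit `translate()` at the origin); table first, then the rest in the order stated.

table();
translate([167, -361, 0]) stool();
translate([167, 611, 0]) stool();
translate([-428, 125, 0]) stool();
translate([762, 125, 0]) stool();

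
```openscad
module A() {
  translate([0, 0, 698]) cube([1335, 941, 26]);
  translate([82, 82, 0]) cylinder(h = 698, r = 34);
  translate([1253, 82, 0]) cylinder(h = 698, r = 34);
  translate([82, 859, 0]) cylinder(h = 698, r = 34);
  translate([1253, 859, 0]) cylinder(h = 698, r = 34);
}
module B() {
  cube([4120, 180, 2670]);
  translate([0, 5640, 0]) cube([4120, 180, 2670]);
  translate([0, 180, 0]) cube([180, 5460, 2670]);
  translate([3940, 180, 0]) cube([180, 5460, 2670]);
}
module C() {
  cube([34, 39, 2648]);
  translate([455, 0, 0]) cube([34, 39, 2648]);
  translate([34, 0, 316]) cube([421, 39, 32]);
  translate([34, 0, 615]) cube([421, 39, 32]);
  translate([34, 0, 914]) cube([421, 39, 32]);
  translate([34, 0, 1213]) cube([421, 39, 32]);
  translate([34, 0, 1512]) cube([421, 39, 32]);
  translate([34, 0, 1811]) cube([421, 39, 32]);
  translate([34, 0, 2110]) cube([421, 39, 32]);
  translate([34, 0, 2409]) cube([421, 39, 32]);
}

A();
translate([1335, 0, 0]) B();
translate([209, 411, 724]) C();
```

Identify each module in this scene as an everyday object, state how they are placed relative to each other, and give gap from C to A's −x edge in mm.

A is a table. B is a house frame. C is a ladder. The house frame is against the table's +x side, with their −y faces flush. The ladder is on top of the table. The gap from the ladder to the table's −x edge is 209 mm.

The ladder's min-x is at 209; the table's min-x is 0; gap = 209 mm.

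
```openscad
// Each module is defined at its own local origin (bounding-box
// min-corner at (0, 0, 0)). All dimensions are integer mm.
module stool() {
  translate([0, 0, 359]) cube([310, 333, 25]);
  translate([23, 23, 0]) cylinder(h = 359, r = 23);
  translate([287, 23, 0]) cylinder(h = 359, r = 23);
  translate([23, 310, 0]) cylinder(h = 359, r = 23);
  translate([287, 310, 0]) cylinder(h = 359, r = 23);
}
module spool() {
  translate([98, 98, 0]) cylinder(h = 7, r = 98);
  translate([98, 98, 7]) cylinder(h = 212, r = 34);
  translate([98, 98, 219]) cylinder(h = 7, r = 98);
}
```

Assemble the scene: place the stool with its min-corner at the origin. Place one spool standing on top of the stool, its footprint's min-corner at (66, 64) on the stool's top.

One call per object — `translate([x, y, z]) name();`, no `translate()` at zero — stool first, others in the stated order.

stool();
translate([66, 64, 384]) spool();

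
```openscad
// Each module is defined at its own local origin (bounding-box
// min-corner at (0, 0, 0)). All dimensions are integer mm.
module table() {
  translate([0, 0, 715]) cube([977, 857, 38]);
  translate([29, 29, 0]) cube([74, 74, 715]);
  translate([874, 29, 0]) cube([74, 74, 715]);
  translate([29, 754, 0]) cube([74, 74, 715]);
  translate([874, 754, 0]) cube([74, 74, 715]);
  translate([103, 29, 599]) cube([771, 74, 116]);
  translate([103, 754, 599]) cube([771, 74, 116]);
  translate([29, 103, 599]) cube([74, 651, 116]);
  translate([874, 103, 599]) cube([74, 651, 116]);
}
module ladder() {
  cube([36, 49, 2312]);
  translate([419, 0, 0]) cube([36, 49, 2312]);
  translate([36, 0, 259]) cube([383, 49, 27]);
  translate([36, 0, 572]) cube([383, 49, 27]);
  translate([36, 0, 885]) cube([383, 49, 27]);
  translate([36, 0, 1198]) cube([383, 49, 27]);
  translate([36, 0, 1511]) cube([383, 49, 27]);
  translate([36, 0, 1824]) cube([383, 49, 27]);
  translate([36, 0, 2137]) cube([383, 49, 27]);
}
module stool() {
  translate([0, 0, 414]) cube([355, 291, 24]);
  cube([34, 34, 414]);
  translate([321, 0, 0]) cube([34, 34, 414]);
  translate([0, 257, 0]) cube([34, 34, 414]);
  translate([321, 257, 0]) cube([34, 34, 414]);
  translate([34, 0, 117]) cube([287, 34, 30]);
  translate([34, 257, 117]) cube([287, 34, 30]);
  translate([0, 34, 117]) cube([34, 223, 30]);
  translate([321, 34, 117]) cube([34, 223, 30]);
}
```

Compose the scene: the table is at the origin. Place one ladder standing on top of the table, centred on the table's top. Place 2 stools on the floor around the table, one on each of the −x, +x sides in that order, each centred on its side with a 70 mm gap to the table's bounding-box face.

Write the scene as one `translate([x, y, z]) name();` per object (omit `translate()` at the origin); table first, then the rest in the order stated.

table();
translate([261, 404, 753]) ladder();
translate([-425, 283, 0]) stool();
translate([1047, 283, 0]) stool();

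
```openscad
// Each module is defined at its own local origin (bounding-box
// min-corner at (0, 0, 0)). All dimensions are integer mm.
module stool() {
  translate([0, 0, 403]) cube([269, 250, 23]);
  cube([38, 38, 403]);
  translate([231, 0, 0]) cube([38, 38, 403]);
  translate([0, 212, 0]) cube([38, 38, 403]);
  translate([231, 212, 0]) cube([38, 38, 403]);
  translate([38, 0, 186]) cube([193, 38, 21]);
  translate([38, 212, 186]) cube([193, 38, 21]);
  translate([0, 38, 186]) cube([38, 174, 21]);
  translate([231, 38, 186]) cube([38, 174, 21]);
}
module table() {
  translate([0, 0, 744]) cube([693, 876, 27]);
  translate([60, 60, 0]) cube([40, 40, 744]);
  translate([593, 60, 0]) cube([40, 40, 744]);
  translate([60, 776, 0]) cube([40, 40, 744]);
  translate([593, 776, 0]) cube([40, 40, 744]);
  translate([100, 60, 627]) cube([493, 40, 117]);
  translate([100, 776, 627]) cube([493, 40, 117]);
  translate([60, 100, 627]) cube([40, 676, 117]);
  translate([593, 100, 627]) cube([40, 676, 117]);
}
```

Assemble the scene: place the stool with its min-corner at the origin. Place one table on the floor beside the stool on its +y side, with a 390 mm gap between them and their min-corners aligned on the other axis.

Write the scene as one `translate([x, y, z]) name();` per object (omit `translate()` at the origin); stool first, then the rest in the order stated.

stool();
translate([0, 640, 0]) table();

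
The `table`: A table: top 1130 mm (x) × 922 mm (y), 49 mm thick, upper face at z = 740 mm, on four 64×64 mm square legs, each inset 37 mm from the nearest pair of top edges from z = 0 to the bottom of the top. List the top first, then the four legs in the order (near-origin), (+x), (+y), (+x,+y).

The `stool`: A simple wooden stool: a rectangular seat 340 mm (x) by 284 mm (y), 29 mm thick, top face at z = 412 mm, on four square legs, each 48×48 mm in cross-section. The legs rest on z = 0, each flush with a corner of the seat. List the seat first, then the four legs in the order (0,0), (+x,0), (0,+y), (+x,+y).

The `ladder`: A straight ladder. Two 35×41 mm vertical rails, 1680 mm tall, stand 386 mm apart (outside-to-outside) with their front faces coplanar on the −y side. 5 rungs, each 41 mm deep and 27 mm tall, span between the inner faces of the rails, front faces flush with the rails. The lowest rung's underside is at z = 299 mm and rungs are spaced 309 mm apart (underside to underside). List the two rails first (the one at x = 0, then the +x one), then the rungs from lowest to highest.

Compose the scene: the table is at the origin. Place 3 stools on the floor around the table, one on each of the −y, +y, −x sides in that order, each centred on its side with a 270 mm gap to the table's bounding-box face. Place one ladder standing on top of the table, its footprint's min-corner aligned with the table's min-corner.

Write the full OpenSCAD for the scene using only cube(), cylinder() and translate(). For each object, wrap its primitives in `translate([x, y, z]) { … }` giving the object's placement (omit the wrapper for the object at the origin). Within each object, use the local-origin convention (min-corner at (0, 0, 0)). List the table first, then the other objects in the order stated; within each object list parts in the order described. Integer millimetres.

translate([0, 0, 691]) cube([1130, 922, 49]);
translate([37, 37, 0]) cube([64, 64, 691]);
translate([1029, 37, 0]) cube([64, 64, 691]);
translate([37, 821, 0]) cube([64, 64, 691]);
translate([1029, 821, 0]) cube([64, 64, 691]);
translate([395, -554, 0]) {
  translate([0, 0, 383]) cube([340, 284, 29]);
  cube([48, 48, 383]);
  translate([292, 0, 0]) cube([48, 48, 383]);
  translate([0, 236, 0]) cube([48, 48, 383]);
  translate([292, 236, 0]) cube([48, 48, 383]);
}
translate([395, 1192, 0]) {
  translate([0, 0, 383]) cube([340, 284, 29]);
  cube([48, 48, 383]);
  translate([292, 0, 0]) cube([48, 48, 383]);
  translate([0, 236, 0]) cube([48, 48, 383]);
  translate([292, 236, 0]) cube([48, 48, 383]);
}
translate([-610, 319, 0]) {
  translate([0, 0, 383]) cube([340, 284, 29]);
  cube([48, 48, 383]);
  translate([292, 0, 0]) cube([48, 48, 383]);
  translate([0, 236, 0]) cube([48, 48, 383]);
  translate([292, 236, 0]) cube([48, 48, 383]);
}
translate([0, 0, 740]) {
  cube([35, 41, 1680]);
  translate([351, 0, 0]) cube([35, 41, 1680]);
  translate([35, 0, 299]) cube([316, 41, 27]);
  translate([35, 0, 608]) cube([316, 41, 27]);
  translate([35, 0, 917]) cube([316, 41, 27]);
  translate([35, 0, 1226]) cube([316, 41, 27]);
  translate([35, 0, 1535]) cube([316, 41, 27]);
}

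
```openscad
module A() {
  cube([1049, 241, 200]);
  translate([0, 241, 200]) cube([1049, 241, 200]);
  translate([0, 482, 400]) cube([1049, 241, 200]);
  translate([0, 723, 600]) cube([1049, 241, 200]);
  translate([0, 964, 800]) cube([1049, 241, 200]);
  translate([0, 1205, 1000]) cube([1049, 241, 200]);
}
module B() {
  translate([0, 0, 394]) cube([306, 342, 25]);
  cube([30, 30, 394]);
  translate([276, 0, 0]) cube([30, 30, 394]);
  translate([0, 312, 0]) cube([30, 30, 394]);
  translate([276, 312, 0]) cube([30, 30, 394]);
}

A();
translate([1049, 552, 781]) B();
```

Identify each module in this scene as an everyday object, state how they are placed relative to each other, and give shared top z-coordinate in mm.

A is a staircase. B is a stool. The stool is beside the staircase with their tops flush at z = 1200. The shared top z-coordinate is 1200 mm.

Both tops at z = 1200 mm.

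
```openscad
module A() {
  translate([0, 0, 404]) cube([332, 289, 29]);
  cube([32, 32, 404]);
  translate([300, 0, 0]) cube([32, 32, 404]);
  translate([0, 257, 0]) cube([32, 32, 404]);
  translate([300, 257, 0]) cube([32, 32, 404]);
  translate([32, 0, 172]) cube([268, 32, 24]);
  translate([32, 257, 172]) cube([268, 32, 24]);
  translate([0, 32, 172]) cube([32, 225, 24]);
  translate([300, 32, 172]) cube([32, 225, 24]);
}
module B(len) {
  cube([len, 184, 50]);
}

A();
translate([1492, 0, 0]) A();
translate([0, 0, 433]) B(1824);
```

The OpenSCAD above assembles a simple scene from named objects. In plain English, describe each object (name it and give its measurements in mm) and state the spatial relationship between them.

A is a simple wooden stool: a rectangular seat 332 mm (x) by 289 mm (y), 29 mm thick, top face at z = 433 mm, on four square legs, each 32×32 mm in cross-section. The legs rest on z = 0, each flush with a corner of the seat. Four stretchers, 32 mm wide and 24 mm tall, connect adjacent legs with their undersides at z = 172 mm, each running between the inner faces of the legs it joins and aligned with the legs' outer faces on the other axis.

B is a rectangular beam 1824 mm long (x), 184 mm deep (y), 50 mm thick (z).

The beam spans the tops of two stools placed 1160 mm apart, resting at z = 433 mm.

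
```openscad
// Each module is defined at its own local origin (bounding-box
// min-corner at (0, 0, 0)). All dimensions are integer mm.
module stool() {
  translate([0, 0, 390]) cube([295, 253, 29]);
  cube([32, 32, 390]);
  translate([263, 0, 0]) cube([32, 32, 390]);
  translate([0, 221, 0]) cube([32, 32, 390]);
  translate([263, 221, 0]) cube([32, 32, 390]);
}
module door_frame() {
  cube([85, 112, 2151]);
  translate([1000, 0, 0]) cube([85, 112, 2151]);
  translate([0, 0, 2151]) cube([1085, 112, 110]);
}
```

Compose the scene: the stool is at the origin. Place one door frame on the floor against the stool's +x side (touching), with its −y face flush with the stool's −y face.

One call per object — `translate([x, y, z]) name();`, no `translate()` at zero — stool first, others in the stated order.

stool();
translate([295, 0, 0]) door_frame();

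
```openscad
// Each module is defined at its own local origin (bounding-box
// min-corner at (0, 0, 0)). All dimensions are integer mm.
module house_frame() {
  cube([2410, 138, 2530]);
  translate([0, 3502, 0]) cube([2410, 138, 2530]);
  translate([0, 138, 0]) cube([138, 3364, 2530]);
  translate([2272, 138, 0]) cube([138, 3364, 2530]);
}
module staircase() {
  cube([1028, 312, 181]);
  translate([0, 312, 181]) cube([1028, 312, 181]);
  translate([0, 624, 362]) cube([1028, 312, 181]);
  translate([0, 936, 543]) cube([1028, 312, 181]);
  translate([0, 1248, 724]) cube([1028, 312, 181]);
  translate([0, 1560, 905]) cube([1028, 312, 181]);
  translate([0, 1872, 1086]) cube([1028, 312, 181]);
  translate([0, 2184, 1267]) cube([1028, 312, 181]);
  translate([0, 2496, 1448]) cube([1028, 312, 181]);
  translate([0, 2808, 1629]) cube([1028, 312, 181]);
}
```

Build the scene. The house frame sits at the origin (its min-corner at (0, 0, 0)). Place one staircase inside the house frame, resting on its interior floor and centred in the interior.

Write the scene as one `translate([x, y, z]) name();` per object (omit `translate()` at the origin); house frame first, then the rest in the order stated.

house_frame();
translate([691, 260, 0]) staircase();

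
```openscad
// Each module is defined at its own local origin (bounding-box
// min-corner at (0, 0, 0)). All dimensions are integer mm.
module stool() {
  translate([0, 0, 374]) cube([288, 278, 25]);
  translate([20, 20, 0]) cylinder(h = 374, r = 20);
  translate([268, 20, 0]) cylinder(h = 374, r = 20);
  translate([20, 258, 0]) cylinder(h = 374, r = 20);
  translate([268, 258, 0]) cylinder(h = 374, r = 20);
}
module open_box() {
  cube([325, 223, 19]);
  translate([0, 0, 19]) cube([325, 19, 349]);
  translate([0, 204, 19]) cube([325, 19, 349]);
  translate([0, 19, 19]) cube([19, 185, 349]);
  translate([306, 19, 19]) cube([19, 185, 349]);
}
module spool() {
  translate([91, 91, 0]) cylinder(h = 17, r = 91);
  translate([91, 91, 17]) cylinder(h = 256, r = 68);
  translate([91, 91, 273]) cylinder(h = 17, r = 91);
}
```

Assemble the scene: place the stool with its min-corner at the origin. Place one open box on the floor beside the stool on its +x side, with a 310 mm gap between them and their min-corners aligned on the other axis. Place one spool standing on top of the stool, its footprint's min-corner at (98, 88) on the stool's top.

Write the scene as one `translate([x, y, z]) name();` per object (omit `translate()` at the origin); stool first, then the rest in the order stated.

stool();
translate([598, 0, 0]) open_box();
translate([98, 88, 399]) spool();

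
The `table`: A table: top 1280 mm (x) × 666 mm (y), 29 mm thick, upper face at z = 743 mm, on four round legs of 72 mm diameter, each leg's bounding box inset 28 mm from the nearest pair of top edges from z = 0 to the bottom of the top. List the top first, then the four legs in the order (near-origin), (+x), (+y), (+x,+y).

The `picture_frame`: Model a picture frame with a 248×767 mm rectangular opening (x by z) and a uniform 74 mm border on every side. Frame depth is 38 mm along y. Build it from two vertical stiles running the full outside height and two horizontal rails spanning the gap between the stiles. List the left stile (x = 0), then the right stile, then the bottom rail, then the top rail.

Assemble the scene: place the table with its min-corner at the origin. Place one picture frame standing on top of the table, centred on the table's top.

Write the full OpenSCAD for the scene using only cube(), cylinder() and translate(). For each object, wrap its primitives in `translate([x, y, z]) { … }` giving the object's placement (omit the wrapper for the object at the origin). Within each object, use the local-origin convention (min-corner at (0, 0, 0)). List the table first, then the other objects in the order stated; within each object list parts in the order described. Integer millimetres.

translate([0, 0, 714]) cube([1280, 666, 29]);
translate([64, 64, 0]) cylinder(h = 714, r = 36);
translate([1216, 64, 0]) cylinder(h = 714, r = 36);
translate([64, 602, 0]) cylinder(h = 714, r = 36);
translate([1216, 602, 0]) cylinder(h = 714, r = 36);
translate([442, 314, 743]) {
  cube([74, 38, 915]);
  translate([322, 0, 0]) cube([74, 38, 915]);
  translate([74, 0, 0]) cube([248, 38, 74]);
  translate([74, 0, 841]) cube([248, 38, 74]);
}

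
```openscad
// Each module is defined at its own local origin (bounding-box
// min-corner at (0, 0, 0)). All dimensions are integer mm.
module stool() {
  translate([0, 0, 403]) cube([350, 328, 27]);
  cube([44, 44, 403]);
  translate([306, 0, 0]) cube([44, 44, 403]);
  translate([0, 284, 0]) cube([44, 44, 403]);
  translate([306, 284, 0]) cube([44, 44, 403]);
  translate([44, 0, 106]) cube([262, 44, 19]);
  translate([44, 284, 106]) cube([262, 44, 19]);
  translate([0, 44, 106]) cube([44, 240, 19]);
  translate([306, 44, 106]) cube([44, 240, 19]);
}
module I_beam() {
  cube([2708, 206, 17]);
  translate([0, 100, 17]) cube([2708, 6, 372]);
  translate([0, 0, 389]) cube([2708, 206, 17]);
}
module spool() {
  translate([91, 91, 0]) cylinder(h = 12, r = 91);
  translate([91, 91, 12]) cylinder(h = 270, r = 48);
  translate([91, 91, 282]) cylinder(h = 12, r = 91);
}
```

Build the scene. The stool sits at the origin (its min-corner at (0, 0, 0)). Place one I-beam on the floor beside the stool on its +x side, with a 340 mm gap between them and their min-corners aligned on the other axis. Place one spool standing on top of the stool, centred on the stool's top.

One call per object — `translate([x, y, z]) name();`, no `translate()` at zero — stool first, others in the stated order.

stool();
translate([690, 0, 0]) I_beam();
translate([84, 73, 430]) spool();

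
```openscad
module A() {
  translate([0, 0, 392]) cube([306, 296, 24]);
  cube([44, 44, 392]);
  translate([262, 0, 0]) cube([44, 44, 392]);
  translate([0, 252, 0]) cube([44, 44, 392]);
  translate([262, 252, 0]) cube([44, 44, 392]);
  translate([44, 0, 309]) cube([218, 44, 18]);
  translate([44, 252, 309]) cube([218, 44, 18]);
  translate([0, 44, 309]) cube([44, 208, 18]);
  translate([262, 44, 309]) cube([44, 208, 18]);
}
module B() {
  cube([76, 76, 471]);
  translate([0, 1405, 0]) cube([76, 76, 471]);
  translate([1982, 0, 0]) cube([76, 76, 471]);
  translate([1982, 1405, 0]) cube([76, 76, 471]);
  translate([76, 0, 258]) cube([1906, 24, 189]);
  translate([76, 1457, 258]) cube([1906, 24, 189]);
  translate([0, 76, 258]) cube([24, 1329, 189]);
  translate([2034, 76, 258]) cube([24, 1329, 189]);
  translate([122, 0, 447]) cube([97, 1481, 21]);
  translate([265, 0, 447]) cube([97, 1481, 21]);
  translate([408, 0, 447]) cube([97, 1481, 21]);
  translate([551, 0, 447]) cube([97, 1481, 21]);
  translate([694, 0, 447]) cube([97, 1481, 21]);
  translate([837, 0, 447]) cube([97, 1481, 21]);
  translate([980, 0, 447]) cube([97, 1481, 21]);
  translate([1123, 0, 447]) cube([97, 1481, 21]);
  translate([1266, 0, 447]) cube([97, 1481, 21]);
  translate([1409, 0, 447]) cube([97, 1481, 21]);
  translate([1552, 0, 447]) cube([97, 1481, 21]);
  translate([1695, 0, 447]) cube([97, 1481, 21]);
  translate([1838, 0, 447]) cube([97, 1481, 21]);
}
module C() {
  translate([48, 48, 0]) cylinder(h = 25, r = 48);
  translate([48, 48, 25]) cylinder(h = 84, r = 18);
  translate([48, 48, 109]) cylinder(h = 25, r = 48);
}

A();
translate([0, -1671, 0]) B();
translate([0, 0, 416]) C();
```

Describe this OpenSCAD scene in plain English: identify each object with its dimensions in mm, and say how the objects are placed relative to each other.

A is a four-legged stool. The seat is 306×296 mm, 24 mm thick, top at z = 416 mm. It stands on four square legs, each 44×44 mm in cross-section, from z = 0 to the seat underside, each flush with a corner of the seat. Four stretchers, 44 mm wide and 18 mm tall, connect adjacent legs with their undersides at z = 309 mm, each running between the inner faces of the legs it joins and aligned with the legs' outer faces on the other axis.

B is a bed frame 2058 mm long (x) by 1481 mm wide (y). Four 76×76 mm corner posts, 471 mm tall, at the corners of the footprint. Four rails of 24 mm thickness and 189 mm height run between adjacent posts with their undersides at z = 258 mm, their outer faces flush with the outside of the frame (the two x-running rails run between the posts' inner faces; the two y-running rails run between the posts' inner faces). 13 slats, each 97 mm wide (x) and 21 mm thick, lie across the top of the two x-running rails, running the full 1481 mm width of the frame in y; the slats are evenly spaced along x between the inner faces of the end posts with equal gaps (rounded down to the nearest mm) at the −x end and between each pair — any rounding remainder accumulates at the +x end.

C is a spool: two coaxial disc flanges of radius 48 mm and thickness 25 mm, joined by a core cylinder of radius 18 mm and height 84 mm. The lower flange rests on z = 0 and the three cylinders share a vertical axis.

The bed frame is on the floor beside the stool on its −y side. The spool is on top of the stool.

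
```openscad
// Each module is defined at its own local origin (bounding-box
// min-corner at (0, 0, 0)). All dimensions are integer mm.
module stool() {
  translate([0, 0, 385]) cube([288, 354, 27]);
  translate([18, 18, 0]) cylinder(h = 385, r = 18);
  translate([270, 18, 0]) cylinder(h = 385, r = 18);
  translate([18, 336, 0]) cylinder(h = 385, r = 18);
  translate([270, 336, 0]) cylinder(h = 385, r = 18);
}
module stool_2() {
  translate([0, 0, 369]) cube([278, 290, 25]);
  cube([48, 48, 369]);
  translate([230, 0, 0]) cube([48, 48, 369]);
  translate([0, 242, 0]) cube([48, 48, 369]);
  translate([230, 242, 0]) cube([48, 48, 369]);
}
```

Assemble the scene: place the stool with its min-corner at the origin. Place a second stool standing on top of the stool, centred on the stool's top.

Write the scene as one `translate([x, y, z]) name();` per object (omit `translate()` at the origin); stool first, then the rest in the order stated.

stool();
translate([5, 32, 412]) stool_2();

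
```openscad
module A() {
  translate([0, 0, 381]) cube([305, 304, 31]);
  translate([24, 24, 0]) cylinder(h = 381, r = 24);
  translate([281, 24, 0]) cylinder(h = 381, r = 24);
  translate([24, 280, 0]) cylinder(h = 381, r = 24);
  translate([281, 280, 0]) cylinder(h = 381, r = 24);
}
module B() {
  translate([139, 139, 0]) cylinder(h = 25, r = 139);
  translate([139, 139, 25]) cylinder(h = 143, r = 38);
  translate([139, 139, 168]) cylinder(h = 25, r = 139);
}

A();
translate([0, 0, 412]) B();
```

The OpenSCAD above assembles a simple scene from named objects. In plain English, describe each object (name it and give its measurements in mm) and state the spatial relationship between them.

A is a four-legged stool. The seat is a 305×304×31 mm slab whose top surface is at z = 412 mm; four round legs, each 48 mm in diameter, run from the floor (z = 0) to the underside of the seat, each leg's axis is inset half a diameter from the nearest pair of seat edges (so the leg's bounding box is flush with the corner).

B is a spool: two coaxial disc flanges of radius 139 mm and thickness 25 mm, joined by a core cylinder of radius 38 mm and height 143 mm. The lower flange rests on z = 0 and the three cylinders share a vertical axis.

The spool is on top of the stool.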